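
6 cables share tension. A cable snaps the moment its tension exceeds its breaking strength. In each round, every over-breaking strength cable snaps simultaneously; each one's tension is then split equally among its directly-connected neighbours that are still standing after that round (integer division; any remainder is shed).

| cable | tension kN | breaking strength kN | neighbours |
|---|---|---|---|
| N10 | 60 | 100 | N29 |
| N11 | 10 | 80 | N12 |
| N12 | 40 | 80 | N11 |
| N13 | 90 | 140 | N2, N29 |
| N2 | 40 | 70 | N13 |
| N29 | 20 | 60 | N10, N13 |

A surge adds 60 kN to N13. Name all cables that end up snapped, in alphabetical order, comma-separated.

Round 1 — N13 at 150 > 140. N13 snaps.
  N13 sheds 150 kN to N2, N29: 75 each.
    N2: 40+75 = 115 > 70
    N29: 20+75 = 95 > 60
Round 2 — N2, N29 snap.
  N2 sheds 115 kN: no online neighbours, lost.
  N29 sheds 95 kN to N10: 95 each.
    N10: 60+95 = 155 > 100
Round 3 — N10 snaps.
  N10 sheds 155 kN: no online neighbours, lost.
No further breaks.

N10, N13, N2, N29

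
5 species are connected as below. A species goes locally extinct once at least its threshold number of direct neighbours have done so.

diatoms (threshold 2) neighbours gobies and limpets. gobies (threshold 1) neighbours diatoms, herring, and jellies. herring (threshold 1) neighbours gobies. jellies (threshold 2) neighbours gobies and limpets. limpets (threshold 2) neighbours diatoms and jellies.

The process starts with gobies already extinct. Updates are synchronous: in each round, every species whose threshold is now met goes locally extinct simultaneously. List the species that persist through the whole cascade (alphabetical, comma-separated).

diatoms, jellies, limpets

Round 1 — gobies goes locally extinct (initial).
Round 2 — checking thresholds:
  diatoms: 1 of 2 neighbours < 2, holds.
  herring: 1 of 1 neighbours ≥ 1, goes locally extinct.
  jellies: 1 of 2 neighbours < 2, holds.
Round 3 — no new extinctions; cascade stops.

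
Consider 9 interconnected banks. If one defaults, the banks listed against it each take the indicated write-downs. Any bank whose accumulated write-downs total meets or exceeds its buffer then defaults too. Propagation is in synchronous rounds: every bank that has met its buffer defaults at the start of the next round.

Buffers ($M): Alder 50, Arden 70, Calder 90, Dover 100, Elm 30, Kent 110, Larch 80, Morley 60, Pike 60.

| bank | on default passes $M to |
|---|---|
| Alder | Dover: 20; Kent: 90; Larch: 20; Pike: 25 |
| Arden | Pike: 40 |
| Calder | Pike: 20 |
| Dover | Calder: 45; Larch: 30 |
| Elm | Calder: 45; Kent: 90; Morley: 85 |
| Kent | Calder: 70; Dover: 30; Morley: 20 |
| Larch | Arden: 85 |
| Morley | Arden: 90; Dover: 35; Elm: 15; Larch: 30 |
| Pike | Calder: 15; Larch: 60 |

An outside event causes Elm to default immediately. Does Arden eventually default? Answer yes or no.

yes

Round 1 — Elm defaults (initial).
  Calder: +45 → 45 < 90
  Kent: +90 → 90 < 110
  Morley: +85 → 85 ≥ 60
Round 2 — Morley defaults.
  Arden: +90 → 90 ≥ 70
  Dover: +35 → 35 < 100
  Larch: +30 → 30 < 80
Round 3 — Arden defaults.
  Pike: +40 → 40 < 60
No further defaults.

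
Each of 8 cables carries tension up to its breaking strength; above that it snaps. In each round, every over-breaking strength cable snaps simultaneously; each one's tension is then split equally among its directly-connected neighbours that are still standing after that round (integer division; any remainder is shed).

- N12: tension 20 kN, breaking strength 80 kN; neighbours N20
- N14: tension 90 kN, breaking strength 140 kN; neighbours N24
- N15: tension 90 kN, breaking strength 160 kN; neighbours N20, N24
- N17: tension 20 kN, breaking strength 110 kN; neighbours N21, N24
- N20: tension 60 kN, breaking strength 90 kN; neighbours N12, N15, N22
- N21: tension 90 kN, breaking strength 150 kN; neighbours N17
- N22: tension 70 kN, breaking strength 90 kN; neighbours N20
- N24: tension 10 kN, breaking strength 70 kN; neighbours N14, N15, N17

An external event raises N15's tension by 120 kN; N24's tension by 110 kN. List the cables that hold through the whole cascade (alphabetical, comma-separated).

Round 1 — N15 at 210 > 160; N24 at 120 > 70. N15, N24 snap.
  N15 sheds 210 kN to N20: 210 each.
    N20: 60+210 = 270 > 90
  N24 sheds 120 kN to N14, N17: 60 each.
    N14: 90+60 = 150 > 140
    N17: 20+60 = 80 ≤ 110
Round 2 — N14, N20 snap.
  N14 sheds 150 kN: no online neighbours, lost.
  N20 sheds 270 kN to N12, N22: 135 each.
    N12: 20+135 = 155 > 80
    N22: 70+135 = 205 > 90
Round 3 — N12, N22 snap.
  N12 sheds 155 kN: no online neighbours, lost.
  N22 sheds 205 kN: no online neighbours, lost.
No further breaks.

N17, N21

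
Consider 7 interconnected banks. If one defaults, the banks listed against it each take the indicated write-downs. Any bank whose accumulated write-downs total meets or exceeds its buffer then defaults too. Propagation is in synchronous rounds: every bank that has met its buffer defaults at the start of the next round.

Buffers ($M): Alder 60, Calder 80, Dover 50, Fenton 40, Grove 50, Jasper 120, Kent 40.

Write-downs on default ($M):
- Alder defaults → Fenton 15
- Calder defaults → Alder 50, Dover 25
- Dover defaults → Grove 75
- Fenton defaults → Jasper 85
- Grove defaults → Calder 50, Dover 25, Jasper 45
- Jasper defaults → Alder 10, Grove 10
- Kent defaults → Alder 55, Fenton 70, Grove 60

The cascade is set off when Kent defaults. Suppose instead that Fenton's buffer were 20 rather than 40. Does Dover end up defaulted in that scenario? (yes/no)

With Fenton's buffer at 20:
Round 1 — Kent defaults (initial).
  Alder: +55 → 55 < 60
  Fenton: +70 → 70 ≥ 20
  Grove: +60 → 60 ≥ 50
Round 2 — Fenton, Grove default.
  Calder: +50 → 50 < 80
  Dover: +25 → 25 < 50
  Jasper: +85+45 → 130 ≥ 120
Round 3 — Jasper defaults.
  Alder: +10 → 65 ≥ 60
Round 4 — Alder defaults.
No further defaults.

no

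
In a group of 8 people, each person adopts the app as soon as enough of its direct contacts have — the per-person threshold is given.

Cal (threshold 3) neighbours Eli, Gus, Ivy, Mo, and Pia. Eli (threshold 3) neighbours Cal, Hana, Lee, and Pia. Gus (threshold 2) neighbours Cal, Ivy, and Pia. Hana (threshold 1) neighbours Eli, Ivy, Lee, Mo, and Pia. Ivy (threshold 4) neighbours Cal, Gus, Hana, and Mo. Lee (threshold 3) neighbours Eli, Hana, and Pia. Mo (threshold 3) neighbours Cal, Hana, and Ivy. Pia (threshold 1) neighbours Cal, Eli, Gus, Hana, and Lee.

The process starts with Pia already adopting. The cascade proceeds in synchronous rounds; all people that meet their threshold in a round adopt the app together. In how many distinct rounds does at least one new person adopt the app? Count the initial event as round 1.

2

Round 1 — Pia adopts the app (initial).
Round 2 — checking thresholds:
  Cal: 1 of 5 neighbours < 3, holds.
  Eli: 1 of 4 neighbours < 3, holds.
  Gus: 1 of 3 neighbours < 2, holds.
  Hana: 1 of 5 neighbours ≥ 1, adopts the app.
  Lee: 1 of 3 neighbours < 3, holds.
Round 3 — no new adoptions; cascade stops.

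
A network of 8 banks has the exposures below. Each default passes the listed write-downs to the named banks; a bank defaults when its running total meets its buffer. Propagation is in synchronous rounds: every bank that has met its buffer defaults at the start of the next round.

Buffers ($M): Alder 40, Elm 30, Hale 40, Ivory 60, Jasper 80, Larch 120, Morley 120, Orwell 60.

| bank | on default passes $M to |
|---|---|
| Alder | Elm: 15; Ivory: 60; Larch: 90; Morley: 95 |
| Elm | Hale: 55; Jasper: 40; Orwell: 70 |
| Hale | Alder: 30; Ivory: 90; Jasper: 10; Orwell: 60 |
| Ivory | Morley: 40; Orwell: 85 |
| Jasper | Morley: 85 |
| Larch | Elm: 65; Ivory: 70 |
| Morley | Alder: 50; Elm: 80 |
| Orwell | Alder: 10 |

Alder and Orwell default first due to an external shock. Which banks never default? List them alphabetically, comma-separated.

Jasper, Larch

Round 1 — Alder, Orwell default (initial).
  Elm: +15 → 15 < 30
  Ivory: +60 → 60 ≥ 60
  Larch: +90 → 90 < 120
  Morley: +95 → 95 < 120
Round 2 — Ivory defaults.
  Morley: +40 → 135 ≥ 120
Round 3 — Morley defaults.
  Elm: +80 → 95 ≥ 30
Round 4 — Elm defaults.
  Hale: +55 → 55 ≥ 40
  Jasper: +40 → 40 < 80
Round 5 — Hale defaults.
  Jasper: +10 → 50 < 80
No further defaults.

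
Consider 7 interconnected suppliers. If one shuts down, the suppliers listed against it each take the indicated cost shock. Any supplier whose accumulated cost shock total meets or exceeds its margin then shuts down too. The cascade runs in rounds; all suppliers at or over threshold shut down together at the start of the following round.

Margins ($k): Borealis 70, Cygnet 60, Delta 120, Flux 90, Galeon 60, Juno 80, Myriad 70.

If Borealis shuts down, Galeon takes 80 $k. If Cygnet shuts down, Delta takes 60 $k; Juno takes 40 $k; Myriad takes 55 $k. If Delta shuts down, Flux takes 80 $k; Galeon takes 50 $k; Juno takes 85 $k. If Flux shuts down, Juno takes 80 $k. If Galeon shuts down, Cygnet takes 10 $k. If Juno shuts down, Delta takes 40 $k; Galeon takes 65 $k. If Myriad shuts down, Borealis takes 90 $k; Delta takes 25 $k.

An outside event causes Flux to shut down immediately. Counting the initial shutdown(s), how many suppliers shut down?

Round 1 — Flux shuts down (initial).
  Juno: +80 → 80 ≥ 80
Round 2 — Juno shuts down.
  Delta: +40 → 40 < 120
  Galeon: +65 → 65 ≥ 60
Round 3 — Galeon shuts down.
  Cygnet: +10 → 10 < 60
No further shutdowns.

3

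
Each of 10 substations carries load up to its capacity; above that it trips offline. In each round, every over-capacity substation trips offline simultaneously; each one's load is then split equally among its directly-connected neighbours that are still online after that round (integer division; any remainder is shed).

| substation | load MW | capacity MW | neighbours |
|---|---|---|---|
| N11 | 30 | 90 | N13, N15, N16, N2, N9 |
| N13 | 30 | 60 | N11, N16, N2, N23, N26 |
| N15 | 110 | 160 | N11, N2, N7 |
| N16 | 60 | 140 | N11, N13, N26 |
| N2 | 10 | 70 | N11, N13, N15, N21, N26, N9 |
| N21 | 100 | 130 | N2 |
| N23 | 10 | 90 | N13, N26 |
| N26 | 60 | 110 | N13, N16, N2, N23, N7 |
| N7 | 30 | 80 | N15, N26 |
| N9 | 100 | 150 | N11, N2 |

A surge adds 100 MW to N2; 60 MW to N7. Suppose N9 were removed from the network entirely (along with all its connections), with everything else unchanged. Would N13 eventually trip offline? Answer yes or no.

With N9 removed:
Round 1 — N2 at 110 > 70; N7 at 90 > 80. N2, N7 trip offline.
  N2 sheds 110 MW to N11, N13, N15, N21, N26: 22 each.
    N11: 30+22 = 52 ≤ 90
    N13: 30+22 = 52 ≤ 60
    N15: 110+22 = 132 ≤ 160
    N21: 100+22 = 122 ≤ 130
    N26: 60+22 = 82 ≤ 110
  N7 sheds 90 MW to N15, N26: 45 each.
    N15: 132+45 = 177 > 160
    N26: 82+45 = 127 > 110
Round 2 — N15, N26 trip offline.
  N15 sheds 177 MW to N11: 177 each.
    N11: 52+177 = 229 > 90
  N26 sheds 127 MW to N13, N16, N23: 42 each (1 lost).
    N13: 52+42 = 94 > 60
    N16: 60+42 = 102 ≤ 140
    N23: 10+42 = 52 ≤ 90
Round 3 — N11, N13 trip offline.
  N11 sheds 229 MW to N16: 229 each.
    N16: 102+229 = 331 > 140
  N13 sheds 94 MW to N16, N23: 47 each.
    N16: 331+47 = 378 > 140
    N23: 52+47 = 99 > 90
Round 4 — N16, N23 trip offline.
  N16 sheds 378 MW: no online neighbours, lost.
  N23 sheds 99 MW: no online neighbours, lost.
No further trips.

yes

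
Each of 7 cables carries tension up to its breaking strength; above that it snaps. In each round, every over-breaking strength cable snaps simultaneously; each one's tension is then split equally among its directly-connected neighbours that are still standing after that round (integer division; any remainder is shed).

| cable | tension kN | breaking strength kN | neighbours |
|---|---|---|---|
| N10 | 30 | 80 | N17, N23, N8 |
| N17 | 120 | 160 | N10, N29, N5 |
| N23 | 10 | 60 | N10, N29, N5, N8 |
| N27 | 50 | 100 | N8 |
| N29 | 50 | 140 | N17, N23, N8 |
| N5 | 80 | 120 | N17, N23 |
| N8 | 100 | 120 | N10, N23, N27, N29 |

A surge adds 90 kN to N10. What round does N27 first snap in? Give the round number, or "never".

never

Round 1 — N10 at 120 > 80. N10 snaps.
  N10 sheds 120 kN to N17, N23, N8: 40 each.
    N17: 120+40 = 160 ≤ 160
    N23: 10+40 = 50 ≤ 60
    N8: 100+40 = 140 > 120
Round 2 — N8 snaps.
  N8 sheds 140 kN to N23, N27, N29: 46 each (2 lost).
    N23: 50+46 = 96 > 60
    N27: 50+46 = 96 ≤ 100
    N29: 50+46 = 96 ≤ 140
Round 3 — N23 snaps.
  N23 sheds 96 kN to N29, N5: 48 each.
    N29: 96+48 = 144 > 140
    N5: 80+48 = 128 > 120
Round 4 — N29, N5 snap.
  N29 sheds 144 kN to N17: 144 each.
    N17: 160+144 = 304 > 160
  N5 sheds 128 kN to N17: 128 each.
    N17: 304+128 = 432 > 160
Round 5 — N17 snaps.
  N17 sheds 432 kN: no online neighbours, lost.
No further breaks.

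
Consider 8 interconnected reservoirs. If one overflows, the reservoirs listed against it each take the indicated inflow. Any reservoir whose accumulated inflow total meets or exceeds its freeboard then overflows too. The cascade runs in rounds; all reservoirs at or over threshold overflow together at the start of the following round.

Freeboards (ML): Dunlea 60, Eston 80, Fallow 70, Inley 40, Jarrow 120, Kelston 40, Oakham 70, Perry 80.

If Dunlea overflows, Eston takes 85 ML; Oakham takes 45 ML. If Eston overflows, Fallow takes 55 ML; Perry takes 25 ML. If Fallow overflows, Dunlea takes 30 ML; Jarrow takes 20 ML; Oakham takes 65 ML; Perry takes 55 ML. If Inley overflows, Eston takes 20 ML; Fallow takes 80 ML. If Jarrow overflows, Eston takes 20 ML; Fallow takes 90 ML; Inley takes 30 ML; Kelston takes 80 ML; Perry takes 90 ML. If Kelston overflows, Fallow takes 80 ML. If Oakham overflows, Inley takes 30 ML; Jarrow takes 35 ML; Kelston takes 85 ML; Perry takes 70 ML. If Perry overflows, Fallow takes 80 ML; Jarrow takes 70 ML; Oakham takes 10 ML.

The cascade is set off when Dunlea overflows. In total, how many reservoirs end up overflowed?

Round 1 — Dunlea overflows (initial).
  Eston: +85 → 85 ≥ 80
  Oakham: +45 → 45 < 70
Round 2 — Eston overflows.
  Fallow: +55 → 55 < 70
  Perry: +25 → 25 < 80
No further overflows.

2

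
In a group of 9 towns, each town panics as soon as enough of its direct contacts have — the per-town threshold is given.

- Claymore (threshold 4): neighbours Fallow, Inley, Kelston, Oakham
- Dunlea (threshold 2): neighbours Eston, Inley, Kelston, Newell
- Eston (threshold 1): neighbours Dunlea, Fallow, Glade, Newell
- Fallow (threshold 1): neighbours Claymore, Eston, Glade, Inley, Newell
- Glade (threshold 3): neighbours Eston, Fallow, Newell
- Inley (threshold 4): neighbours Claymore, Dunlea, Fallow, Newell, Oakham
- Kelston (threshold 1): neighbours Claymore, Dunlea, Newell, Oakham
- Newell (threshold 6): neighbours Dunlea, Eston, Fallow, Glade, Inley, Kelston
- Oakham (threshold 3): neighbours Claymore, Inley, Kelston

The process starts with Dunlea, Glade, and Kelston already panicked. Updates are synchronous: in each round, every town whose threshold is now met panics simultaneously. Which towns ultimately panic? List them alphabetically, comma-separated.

Dunlea, Eston, Fallow, Glade, Kelston

Round 1 — Dunlea, Glade, Kelston panic (initial).
Round 2 — checking thresholds:
  Claymore: 1 of 4 neighbours < 4, below threshold.
  Eston: 2 of 4 neighbours ≥ 1, panics.
  Fallow: 1 of 5 neighbours ≥ 1, panics.
  Inley: 1 of 5 neighbours < 4, below threshold.
  Newell: 3 of 6 neighbours < 6, below threshold.
  Oakham: 1 of 3 neighbours < 3, below threshold.
Round 3 — no new panics; cascade stops.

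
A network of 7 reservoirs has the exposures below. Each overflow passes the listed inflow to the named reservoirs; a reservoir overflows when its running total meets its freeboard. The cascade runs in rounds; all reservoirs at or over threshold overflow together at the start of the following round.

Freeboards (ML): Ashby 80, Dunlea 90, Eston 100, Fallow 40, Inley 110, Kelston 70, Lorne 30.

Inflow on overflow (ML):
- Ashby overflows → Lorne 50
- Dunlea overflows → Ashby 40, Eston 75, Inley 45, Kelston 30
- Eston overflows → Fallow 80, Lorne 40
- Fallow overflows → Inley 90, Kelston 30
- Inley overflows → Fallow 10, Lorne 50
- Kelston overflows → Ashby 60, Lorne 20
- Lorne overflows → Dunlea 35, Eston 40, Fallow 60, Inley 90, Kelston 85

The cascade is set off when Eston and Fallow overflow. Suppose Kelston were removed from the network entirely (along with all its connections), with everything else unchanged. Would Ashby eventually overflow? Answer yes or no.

With Kelston removed:
Round 1 — Eston, Fallow overflow (initial).
  Inley: +90 → 90 < 110
  Lorne: +40 → 40 ≥ 30
Round 2 — Lorne overflows.
  Dunlea: +35 → 35 < 90
  Inley: +90 → 180 ≥ 110
Round 3 — Inley overflows.
No further overflows.

no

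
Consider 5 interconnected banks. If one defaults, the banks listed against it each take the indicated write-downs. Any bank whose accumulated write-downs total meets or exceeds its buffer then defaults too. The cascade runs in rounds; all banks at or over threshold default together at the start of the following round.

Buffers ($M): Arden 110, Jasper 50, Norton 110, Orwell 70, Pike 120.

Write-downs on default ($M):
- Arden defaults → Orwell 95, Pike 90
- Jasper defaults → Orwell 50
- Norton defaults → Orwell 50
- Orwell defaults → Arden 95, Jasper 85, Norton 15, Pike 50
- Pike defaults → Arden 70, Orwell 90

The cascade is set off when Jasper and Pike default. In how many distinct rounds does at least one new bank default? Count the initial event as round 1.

3

Round 1 — Jasper, Pike default (initial).
  Arden: +70 → 70 < 110
  Orwell: +50+90 → 140 ≥ 70
Round 2 — Orwell defaults.
  Arden: +95 → 165 ≥ 110
  Norton: +15 → 15 < 110
Round 3 — Arden defaults.
No further defaults.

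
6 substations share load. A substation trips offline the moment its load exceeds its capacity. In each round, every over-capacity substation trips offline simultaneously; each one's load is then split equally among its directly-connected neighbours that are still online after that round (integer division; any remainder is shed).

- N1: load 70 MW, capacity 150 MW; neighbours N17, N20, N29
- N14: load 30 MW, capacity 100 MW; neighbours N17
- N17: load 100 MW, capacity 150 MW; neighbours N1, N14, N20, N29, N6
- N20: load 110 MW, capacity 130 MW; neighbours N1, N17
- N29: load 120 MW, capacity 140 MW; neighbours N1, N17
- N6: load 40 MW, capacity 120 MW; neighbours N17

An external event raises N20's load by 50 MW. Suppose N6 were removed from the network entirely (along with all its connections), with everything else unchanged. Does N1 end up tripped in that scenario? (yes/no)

With N6 removed:
Round 1 — N20 at 160 > 130. N20 trips offline.
  N20 sheds 160 MW to N1, N17: 80 each.
    N1: 70+80 = 150 ≤ 150
    N17: 100+80 = 180 > 150
Round 2 — N17 trips offline.
  N17 sheds 180 MW to N1, N14, N29: 60 each.
    N1: 150+60 = 210 > 150
    N14: 30+60 = 90 ≤ 100
    N29: 120+60 = 180 > 140
Round 3 — N1, N29 trip offline.
  N1 sheds 210 MW: no online neighbours, lost.
  N29 sheds 180 MW: no online neighbours, lost.
No further trips.

yes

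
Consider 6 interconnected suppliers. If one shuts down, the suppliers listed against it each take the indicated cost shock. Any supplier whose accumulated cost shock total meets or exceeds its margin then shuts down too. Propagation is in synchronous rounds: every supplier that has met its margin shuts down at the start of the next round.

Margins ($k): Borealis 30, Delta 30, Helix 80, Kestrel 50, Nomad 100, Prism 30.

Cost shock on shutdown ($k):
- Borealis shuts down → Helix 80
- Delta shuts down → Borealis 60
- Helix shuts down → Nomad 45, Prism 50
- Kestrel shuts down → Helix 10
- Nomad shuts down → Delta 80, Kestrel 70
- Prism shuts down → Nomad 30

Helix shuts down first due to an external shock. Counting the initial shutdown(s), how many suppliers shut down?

2

Round 1 — Helix shuts down (initial).
  Nomad: +45 → 45 < 100
  Prism: +50 → 50 ≥ 30
Round 2 — Prism shuts down.
  Nomad: +30 → 75 < 100
No further shutdowns.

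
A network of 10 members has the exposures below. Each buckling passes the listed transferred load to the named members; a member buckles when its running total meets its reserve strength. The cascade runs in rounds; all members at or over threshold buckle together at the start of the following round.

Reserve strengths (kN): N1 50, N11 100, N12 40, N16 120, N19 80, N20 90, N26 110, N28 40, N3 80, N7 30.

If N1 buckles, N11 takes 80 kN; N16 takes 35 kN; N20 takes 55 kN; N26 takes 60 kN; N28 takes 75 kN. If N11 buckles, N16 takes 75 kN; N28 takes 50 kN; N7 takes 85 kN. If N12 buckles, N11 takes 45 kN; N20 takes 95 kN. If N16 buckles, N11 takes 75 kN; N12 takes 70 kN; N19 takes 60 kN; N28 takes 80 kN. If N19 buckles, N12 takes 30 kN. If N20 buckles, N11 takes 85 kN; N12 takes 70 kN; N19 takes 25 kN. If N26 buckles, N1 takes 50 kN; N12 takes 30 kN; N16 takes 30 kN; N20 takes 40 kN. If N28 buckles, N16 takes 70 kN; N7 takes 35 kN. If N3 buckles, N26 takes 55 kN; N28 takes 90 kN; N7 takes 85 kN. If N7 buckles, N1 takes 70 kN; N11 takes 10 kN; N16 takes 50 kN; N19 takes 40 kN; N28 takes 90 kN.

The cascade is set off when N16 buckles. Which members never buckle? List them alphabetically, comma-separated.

Round 1 — N16 buckles (initial).
  N11: +75 → 75 < 100
  N12: +70 → 70 ≥ 40
  N19: +60 → 60 < 80
  N28: +80 → 80 ≥ 40
Round 2 — N12, N28 buckle.
  N11: +45 → 120 ≥ 100
  N20: +95 → 95 ≥ 90
  N7: +35 → 35 ≥ 30
Round 3 — N11, N20, N7 buckle.
  N1: +70 → 70 ≥ 50
  N19: +25+40 → 125 ≥ 80
Round 4 — N1, N19 buckle.
  N26: +60 → 60 < 110
No further bucklings.

N26, N3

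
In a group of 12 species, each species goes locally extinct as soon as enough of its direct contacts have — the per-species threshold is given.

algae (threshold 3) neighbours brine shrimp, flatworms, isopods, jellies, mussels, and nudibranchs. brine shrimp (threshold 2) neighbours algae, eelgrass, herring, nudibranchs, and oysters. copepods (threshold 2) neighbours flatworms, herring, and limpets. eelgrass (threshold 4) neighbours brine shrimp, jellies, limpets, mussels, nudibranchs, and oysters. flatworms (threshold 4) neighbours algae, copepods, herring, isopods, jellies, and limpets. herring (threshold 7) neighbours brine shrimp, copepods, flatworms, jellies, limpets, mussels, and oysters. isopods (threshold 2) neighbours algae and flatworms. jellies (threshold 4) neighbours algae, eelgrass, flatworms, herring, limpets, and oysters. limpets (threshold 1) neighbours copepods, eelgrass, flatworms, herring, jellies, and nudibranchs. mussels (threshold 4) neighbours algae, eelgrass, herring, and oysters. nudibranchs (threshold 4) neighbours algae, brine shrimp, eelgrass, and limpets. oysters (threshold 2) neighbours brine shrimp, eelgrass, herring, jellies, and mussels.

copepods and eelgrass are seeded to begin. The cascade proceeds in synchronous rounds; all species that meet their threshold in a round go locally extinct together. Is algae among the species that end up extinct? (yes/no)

Round 1 — copepods, eelgrass go locally extinct (initial).
Round 2 — checking thresholds:
  brine shrimp: 1 of 5 neighbours < 2, below threshold.
  flatworms: 1 of 6 neighbours < 4, below threshold.
  herring: 1 of 7 neighbours < 7, below threshold.
  jellies: 1 of 6 neighbours < 4, below threshold.
  limpets: 2 of 6 neighbours ≥ 1, goes locally extinct.
  mussels: 1 of 4 neighbours < 4, below threshold.
  nudibranchs: 1 of 4 neighbours < 4, below threshold.
  oysters: 1 of 5 neighbours < 2, below threshold.
Round 3 — no new extinctions; cascade stops.

no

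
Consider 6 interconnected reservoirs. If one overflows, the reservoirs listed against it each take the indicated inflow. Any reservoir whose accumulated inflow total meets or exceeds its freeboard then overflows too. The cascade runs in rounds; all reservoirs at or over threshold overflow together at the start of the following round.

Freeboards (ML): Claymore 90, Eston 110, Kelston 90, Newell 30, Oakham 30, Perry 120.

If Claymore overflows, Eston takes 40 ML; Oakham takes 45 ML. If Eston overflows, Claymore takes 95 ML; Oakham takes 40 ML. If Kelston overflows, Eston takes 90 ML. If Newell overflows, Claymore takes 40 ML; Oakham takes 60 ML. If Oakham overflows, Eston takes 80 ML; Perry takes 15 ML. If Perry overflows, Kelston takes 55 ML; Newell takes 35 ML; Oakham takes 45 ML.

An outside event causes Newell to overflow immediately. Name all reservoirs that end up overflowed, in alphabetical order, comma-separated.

Newell, Oakham

Round 1 — Newell overflows (initial).
  Claymore: +40 → 40 < 90
  Oakham: +60 → 60 ≥ 30
Round 2 — Oakham overflows.
  Eston: +80 → 80 < 110
  Perry: +15 → 15 < 120
No further overflows.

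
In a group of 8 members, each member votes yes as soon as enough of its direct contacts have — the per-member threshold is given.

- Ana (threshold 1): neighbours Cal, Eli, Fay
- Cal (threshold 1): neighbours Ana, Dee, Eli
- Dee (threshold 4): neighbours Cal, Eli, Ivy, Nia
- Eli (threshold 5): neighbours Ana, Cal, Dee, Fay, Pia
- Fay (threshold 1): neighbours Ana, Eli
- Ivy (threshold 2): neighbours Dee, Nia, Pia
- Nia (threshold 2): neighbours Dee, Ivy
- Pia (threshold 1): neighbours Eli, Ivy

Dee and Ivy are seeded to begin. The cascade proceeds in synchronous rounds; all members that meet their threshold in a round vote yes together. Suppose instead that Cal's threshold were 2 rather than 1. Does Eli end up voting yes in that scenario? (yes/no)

With Cal's threshold at 2:
Round 1 — Dee, Ivy vote yes (initial).
Round 2 — checking thresholds:
  Cal: 1 of 3 neighbours < 2, below threshold.
  Eli: 1 of 5 neighbours < 5, below threshold.
  Nia: 2 of 2 neighbours ≥ 2, votes yes.
  Pia: 1 of 2 neighbours ≥ 1, votes yes.
Round 3 — no new yes votes; cascade stops.

no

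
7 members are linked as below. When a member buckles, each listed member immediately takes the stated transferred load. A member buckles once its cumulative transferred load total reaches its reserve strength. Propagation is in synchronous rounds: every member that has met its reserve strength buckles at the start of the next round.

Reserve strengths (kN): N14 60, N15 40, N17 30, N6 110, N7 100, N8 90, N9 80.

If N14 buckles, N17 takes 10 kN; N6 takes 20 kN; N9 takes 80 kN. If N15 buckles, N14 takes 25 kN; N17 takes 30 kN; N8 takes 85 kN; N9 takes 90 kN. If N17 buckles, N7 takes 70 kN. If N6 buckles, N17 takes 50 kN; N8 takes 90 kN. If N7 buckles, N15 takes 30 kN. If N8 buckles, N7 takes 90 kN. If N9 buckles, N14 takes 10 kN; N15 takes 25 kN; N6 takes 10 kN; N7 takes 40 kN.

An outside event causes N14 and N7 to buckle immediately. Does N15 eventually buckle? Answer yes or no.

Round 1 — N14, N7 buckle (initial).
  N15: +30 → 30 < 40
  N17: +10 → 10 < 30
  N6: +20 → 20 < 110
  N9: +80 → 80 ≥ 80
Round 2 — N9 buckles.
  N15: +25 → 55 ≥ 40
  N6: +10 → 30 < 110
Round 3 — N15 buckles.
  N17: +30 → 40 ≥ 30
  N8: +85 → 85 < 90
Round 4 — N17 buckles.
No further bucklings.

yes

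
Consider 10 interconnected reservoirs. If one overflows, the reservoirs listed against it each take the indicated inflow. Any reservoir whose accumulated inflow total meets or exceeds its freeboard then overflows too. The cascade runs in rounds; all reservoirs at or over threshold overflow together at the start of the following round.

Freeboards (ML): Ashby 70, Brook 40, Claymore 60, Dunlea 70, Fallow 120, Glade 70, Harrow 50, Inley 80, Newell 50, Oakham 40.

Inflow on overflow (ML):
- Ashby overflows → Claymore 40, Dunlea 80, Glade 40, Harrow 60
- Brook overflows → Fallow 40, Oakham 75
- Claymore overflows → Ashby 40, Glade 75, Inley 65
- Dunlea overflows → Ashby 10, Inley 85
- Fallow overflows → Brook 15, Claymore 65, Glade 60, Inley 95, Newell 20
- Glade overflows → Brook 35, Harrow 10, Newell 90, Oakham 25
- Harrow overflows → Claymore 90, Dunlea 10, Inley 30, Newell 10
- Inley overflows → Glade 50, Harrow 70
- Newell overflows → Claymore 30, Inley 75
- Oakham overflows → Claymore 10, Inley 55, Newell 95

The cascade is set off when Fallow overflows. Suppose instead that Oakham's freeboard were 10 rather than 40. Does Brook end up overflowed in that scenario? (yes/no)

With Oakham's freeboard at 10:
Round 1 — Fallow overflows (initial).
  Brook: +15 → 15 < 40
  Claymore: +65 → 65 ≥ 60
  Glade: +60 → 60 < 70
  Inley: +95 → 95 ≥ 80
  Newell: +20 → 20 < 50
Round 2 — Claymore, Inley overflow.
  Ashby: +40 → 40 < 70
  Glade: +75+50 → 185 ≥ 70
  Harrow: +70 → 70 ≥ 50
Round 3 — Glade, Harrow overflow.
  Brook: +35 → 50 ≥ 40
  Dunlea: +10 → 10 < 70
  Newell: +90+10 → 120 ≥ 50
  Oakham: +25 → 25 ≥ 10
Round 4 — Brook, Newell, Oakham overflow.
No further overflows.

yes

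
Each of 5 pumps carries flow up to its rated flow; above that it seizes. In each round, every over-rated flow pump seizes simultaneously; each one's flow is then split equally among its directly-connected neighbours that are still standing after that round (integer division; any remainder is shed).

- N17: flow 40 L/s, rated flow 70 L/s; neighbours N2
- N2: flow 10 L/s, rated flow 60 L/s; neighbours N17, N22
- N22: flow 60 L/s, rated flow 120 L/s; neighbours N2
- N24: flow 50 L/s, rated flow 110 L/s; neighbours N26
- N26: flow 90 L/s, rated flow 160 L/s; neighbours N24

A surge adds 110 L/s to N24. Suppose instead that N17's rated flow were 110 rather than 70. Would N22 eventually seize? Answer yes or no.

With N17's rated flow at 110:
Round 1 — N24 at 160 > 110. N24 seizes.
  N24 sheds 160 L/s to N26: 160 each.
    N26: 90+160 = 250 > 160
Round 2 — N26 seizes.
  N26 sheds 250 L/s: no online neighbours, lost.
No further seizures.

no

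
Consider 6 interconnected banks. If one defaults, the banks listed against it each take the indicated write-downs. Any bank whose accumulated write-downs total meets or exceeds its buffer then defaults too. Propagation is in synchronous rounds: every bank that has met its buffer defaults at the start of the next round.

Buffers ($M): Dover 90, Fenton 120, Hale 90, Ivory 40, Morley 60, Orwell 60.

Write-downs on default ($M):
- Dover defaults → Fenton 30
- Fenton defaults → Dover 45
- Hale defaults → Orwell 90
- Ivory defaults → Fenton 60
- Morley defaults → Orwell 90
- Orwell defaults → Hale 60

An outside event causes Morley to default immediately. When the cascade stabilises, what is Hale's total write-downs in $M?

60

Round 1 — Morley defaults (initial).
  Orwell: +90 → 90 ≥ 60
Round 2 — Orwell defaults.
  Hale: +60 → 60 < 90
No further defaults.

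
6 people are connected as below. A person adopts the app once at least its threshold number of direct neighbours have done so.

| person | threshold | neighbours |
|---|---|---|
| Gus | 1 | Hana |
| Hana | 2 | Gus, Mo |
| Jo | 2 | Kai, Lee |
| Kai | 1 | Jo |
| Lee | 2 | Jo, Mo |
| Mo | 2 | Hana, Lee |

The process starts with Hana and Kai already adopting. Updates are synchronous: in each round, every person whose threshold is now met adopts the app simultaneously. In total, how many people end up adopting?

3

Round 1 — Hana, Kai adopt the app (initial).
Round 2 — checking thresholds:
  Gus: 1 of 1 neighbours ≥ 1, adopts the app.
  Jo: 1 of 2 neighbours < 2, below threshold.
  Mo: 1 of 2 neighbours < 2, below threshold.
Round 3 — no new adoptions; cascade stops.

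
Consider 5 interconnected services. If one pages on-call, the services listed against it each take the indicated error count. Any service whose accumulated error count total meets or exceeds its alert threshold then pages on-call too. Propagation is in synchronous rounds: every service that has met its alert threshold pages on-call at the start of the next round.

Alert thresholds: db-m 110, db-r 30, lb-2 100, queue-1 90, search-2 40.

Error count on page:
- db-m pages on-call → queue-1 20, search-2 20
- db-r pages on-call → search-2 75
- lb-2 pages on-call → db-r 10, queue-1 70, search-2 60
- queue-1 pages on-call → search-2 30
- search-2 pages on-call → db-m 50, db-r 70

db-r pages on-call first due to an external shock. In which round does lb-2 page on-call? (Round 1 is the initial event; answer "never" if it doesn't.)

Round 1 — db-r pages on-call (initial).
  search-2: +75 → 75 ≥ 40
Round 2 — search-2 pages on-call.
  db-m: +50 → 50 < 110
No further pages.

never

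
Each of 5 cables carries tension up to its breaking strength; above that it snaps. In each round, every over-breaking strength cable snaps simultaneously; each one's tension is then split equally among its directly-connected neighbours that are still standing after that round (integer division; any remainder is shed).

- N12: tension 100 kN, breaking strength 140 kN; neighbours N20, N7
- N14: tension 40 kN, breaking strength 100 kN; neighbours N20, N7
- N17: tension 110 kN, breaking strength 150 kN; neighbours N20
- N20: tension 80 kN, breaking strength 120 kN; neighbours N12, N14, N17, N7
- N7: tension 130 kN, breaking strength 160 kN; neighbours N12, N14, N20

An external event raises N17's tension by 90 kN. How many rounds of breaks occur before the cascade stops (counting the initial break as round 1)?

Round 1 — N17 at 200 > 150. N17 snaps.
  N17 sheds 200 kN to N20: 200 each.
    N20: 80+200 = 280 > 120
Round 2 — N20 snaps.
  N20 sheds 280 kN to N12, N14, N7: 93 each (1 lost).
    N12: 100+93 = 193 > 140
    N14: 40+93 = 133 > 100
    N7: 130+93 = 223 > 160
Round 3 — N12, N14, N7 snap.
  N12 sheds 193 kN: no online neighbours, lost.
  N14 sheds 133 kN: no online neighbours, lost.
  N7 sheds 223 kN: no online neighbours, lost.
No further breaks.

3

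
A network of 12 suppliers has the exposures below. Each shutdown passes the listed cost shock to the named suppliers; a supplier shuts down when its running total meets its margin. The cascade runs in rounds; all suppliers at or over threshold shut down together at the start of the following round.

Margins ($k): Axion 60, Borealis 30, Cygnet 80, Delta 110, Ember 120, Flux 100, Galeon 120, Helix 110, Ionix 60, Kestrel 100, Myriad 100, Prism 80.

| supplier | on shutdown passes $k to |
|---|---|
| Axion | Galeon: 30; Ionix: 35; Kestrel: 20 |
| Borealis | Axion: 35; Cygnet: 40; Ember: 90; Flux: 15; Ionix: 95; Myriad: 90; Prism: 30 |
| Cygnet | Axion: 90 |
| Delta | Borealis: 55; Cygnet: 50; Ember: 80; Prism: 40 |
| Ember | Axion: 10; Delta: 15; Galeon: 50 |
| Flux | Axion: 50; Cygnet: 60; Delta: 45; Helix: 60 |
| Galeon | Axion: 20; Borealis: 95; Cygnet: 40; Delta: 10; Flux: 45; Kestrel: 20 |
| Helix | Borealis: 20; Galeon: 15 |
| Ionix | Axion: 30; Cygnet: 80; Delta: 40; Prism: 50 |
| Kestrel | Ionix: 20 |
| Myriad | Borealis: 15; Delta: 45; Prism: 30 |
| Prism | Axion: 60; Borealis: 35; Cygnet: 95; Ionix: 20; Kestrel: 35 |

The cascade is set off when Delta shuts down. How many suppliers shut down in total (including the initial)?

Round 1 — Delta shuts down (initial).
  Borealis: +55 → 55 ≥ 30
  Cygnet: +50 → 50 < 80
  Ember: +80 → 80 < 120
  Prism: +40 → 40 < 80
Round 2 — Borealis shuts down.
  Axion: +35 → 35 < 60
  Cygnet: +40 → 90 ≥ 80
  Ember: +90 → 170 ≥ 120
  Flux: +15 → 15 < 100
  Ionix: +95 → 95 ≥ 60
  Myriad: +90 → 90 < 100
  Prism: +30 → 70 < 80
Round 3 — Cygnet, Ember, Ionix shut down.
  Axion: +90+10+30 → 165 ≥ 60
  Galeon: +50 → 50 < 120
  Prism: +50 → 120 ≥ 80
Round 4 — Axion, Prism shut down.
  Galeon: +30 → 80 < 120
  Kestrel: +20+35 → 55 < 100
No further shutdowns.

7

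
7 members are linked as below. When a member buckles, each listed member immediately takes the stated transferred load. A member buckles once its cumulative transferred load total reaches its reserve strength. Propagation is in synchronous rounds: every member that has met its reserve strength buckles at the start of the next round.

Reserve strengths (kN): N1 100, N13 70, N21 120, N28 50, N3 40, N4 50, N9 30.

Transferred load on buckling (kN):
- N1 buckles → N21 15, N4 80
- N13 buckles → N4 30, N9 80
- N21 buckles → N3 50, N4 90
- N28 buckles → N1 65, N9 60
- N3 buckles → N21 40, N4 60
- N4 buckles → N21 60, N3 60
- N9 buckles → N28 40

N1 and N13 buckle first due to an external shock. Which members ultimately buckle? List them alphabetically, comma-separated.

N1, N13, N3, N4, N9

Round 1 — N1, N13 buckle (initial).
  N21: +15 → 15 < 120
  N4: +80+30 → 110 ≥ 50
  N9: +80 → 80 ≥ 30
Round 2 — N4, N9 buckle.
  N21: +60 → 75 < 120
  N28: +40 → 40 < 50
  N3: +60 → 60 ≥ 40
Round 3 — N3 buckles.
  N21: +40 → 115 < 120
No further bucklings.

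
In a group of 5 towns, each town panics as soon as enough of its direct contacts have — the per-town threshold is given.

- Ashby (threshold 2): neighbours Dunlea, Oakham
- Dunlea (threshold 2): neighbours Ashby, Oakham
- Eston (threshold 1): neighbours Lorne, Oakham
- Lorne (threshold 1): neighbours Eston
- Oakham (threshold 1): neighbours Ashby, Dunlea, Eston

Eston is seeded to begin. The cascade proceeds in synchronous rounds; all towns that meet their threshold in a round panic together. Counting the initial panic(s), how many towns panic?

3

Round 1 — Eston panics (initial).
Round 2 — checking thresholds:
  Lorne: 1 of 1 neighbours ≥ 1, panics.
  Oakham: 1 of 3 neighbours ≥ 1, panics.
Round 3 — no new panics; cascade stops.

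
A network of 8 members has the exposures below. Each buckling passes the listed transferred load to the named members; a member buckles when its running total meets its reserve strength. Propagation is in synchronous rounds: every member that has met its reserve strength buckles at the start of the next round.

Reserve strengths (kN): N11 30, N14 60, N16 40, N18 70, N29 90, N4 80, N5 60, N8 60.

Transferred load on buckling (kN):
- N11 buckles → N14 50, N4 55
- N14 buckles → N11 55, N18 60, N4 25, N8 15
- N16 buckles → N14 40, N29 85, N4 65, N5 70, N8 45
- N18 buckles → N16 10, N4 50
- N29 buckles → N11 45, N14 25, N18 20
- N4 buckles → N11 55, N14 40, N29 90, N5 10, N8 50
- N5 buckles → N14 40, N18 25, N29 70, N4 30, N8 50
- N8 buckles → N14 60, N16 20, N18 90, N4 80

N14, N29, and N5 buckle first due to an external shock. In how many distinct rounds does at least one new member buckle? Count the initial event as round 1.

Round 1 — N14, N29, N5 buckle (initial).
  N11: +55+45 → 100 ≥ 30
  N18: +60+20+25 → 105 ≥ 70
  N4: +25+30 → 55 < 80
  N8: +15+50 → 65 ≥ 60
Round 2 — N11, N18, N8 buckle.
  N16: +10+20 → 30 < 40
  N4: +55+50+80 → 240 ≥ 80
Round 3 — N4 buckles.
No further bucklings.

3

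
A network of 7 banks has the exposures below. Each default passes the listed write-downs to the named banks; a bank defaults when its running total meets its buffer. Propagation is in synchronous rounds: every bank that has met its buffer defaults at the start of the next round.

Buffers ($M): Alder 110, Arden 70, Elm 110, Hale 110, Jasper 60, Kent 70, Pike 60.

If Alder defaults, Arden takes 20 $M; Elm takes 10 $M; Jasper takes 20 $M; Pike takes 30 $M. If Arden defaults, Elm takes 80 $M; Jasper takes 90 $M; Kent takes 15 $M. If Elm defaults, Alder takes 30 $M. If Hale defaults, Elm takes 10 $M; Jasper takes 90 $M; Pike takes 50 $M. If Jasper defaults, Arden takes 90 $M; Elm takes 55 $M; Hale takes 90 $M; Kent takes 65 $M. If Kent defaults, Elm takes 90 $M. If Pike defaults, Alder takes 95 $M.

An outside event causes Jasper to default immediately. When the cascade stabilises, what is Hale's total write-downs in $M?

90

Round 1 — Jasper defaults (initial).
  Arden: +90 → 90 ≥ 70
  Elm: +55 → 55 < 110
  Hale: +90 → 90 < 110
  Kent: +65 → 65 < 70
Round 2 — Arden defaults.
  Elm: +80 → 135 ≥ 110
  Kent: +15 → 80 ≥ 70
Round 3 — Elm, Kent default.
  Alder: +30 → 30 < 110
No further defaults.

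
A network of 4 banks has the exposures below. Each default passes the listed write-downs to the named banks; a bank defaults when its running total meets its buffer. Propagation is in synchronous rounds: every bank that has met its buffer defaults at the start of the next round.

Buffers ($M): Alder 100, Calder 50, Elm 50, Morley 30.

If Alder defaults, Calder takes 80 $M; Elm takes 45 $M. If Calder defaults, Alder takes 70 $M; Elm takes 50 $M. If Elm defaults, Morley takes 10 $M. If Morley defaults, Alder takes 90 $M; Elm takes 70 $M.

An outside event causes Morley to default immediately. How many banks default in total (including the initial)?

Round 1 — Morley defaults (initial).
  Alder: +90 → 90 < 100
  Elm: +70 → 70 ≥ 50
Round 2 — Elm defaults.
No further defaults.

2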